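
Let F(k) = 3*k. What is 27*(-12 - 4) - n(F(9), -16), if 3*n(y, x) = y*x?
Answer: -288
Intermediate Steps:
n(y, x) = x*y/3 (n(y, x) = (y*x)/3 = (x*y)/3 = x*y/3)
27*(-12 - 4) - n(F(9), -16) = 27*(-12 - 4) - (-16)*3*9/3 = 27*(-16) - (-16)*27/3 = -432 - 1*(-144) = -432 + 144 = -288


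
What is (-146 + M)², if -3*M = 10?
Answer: 200704/9 ≈ 22300.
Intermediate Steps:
M = -10/3 (M = -⅓*10 = -10/3 ≈ -3.3333)
(-146 + M)² = (-146 - 10/3)² = (-448/3)² = 200704/9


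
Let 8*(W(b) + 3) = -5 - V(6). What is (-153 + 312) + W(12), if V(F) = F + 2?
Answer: 1235/8 ≈ 154.38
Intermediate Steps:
V(F) = 2 + F
W(b) = -37/8 (W(b) = -3 + (-5 - (2 + 6))/8 = -3 + (-5 - 1*8)/8 = -3 + (-5 - 8)/8 = -3 + (1/8)*(-13) = -3 - 13/8 = -37/8)
(-153 + 312) + W(12) = (-153 + 312) - 37/8 = 159 - 37/8 = 1235/8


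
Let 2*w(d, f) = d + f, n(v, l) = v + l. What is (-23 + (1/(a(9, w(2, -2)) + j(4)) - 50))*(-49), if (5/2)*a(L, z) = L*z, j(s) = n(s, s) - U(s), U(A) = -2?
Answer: 35721/10 ≈ 3572.1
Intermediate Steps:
n(v, l) = l + v
j(s) = 2 + 2*s (j(s) = (s + s) - 1*(-2) = 2*s + 2 = 2 + 2*s)
w(d, f) = d/2 + f/2 (w(d, f) = (d + f)/2 = d/2 + f/2)
a(L, z) = 2*L*z/5 (a(L, z) = 2*(L*z)/5 = 2*L*z/5)
(-23 + (1/(a(9, w(2, -2)) + j(4)) - 50))*(-49) = (-23 + (1/((2/5)*9*((1/2)*2 + (1/2)*(-2)) + (2 + 2*4)) - 50))*(-49) = (-23 + (1/((2/5)*9*(1 - 1) + (2 + 8)) - 50))*(-49) = (-23 + (1/((2/5)*9*0 + 10) - 50))*(-49) = (-23 + (1/(0 + 10) - 50))*(-49) = (-23 + (1/10 - 50))*(-49) = (-23 - 499/10)*(-49) = -729/10*(-49) = 35721/10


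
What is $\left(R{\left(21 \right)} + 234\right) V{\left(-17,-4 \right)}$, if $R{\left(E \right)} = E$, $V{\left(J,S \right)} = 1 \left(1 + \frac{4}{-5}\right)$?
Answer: $51$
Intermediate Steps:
$V{\left(J,S \right)} = \frac{1}{5}$ ($V{\left(J,S \right)} = 1 \left(1 + 4 \left(- \frac{1}{5}\right)\right) = 1 \left(1 - \frac{4}{5}\right) = 1 \cdot \frac{1}{5} = \frac{1}{5}$)
$\left(R{\left(21 \right)} + 234\right) V{\left(-17,-4 \right)} = \left(21 + 234\right) \frac{1}{5} = 255 \cdot \frac{1}{5} = 51$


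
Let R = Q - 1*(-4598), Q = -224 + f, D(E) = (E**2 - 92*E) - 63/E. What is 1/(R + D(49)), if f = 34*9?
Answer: 7/18002 ≈ 0.00038885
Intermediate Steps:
f = 306
D(E) = E**2 - 92*E - 63/E
Q = 82 (Q = -224 + 306 = 82)
R = 4680 (R = 82 - 1*(-4598) = 82 + 4598 = 4680)
1/(R + D(49)) = 1/(4680 + (-63 + 49**2*(-92 + 49))/49) = 1/(4680 + (-63 + 2401*(-43))/49) = 1/(4680 + (-63 - 103243)/49) = 1/(4680 + (1/49)*(-103306)) = 1/(4680 - 14758/7) = 1/(18002/7) = 7/18002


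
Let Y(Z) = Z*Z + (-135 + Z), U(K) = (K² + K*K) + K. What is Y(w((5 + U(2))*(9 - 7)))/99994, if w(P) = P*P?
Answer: 810765/99994 ≈ 8.1081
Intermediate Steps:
U(K) = K + 2*K² (U(K) = (K² + K²) + K = 2*K² + K = K + 2*K²)
w(P) = P²
Y(Z) = -135 + Z + Z² (Y(Z) = Z² + (-135 + Z) = -135 + Z + Z²)
Y(w((5 + U(2))*(9 - 7)))/99994 = (-135 + ((5 + 2*(1 + 2*2))*(9 - 7))² + (((5 + 2*(1 + 2*2))*(9 - 7))²)²)/99994 = (-135 + ((5 + 2*(1 + 4))*2)² + (((5 + 2*(1 + 4))*2)²)²)*(1/99994) = (-135 + ((5 + 2*5)*2)² + (((5 + 2*5)*2)²)²)*(1/99994) = (-135 + ((5 + 10)*2)² + (((5 + 10)*2)²)²)*(1/99994) = (-135 + (15*2)² + ((15*2)²)²)*(1/99994) = (-135 + 30² + (30²)²)*(1/99994) = (-135 + 900 + 900²)*(1/99994) = (-135 + 900 + 810000)*(1/99994) = 810765*(1/99994) = 810765/99994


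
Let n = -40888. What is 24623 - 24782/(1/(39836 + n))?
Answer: 26095287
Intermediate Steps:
24623 - 24782/(1/(39836 + n)) = 24623 - 24782/(1/(39836 - 40888)) = 24623 - 24782/(1/(-1052)) = 24623 - 24782/(-1/1052) = 24623 - 24782*(-1052) = 24623 - 1*(-26070664) = 24623 + 26070664 = 26095287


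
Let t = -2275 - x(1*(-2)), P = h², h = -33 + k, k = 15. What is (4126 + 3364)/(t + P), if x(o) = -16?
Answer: -1498/387 ≈ -3.8708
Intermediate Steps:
h = -18 (h = -33 + 15 = -18)
P = 324 (P = (-18)² = 324)
t = -2259 (t = -2275 - 1*(-16) = -2275 + 16 = -2259)
(4126 + 3364)/(t + P) = (4126 + 3364)/(-2259 + 324) = 7490/(-1935) = 7490*(-1/1935) = -1498/387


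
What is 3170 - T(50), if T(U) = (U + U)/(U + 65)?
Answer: 72890/23 ≈ 3169.1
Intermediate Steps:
T(U) = 2*U/(65 + U) (T(U) = (2*U)/(65 + U) = 2*U/(65 + U))
3170 - T(50) = 3170 - 2*50/(65 + 50) = 3170 - 2*50/115 = 3170 - 1*20/23 = 3170 - 20/23 = 72890/23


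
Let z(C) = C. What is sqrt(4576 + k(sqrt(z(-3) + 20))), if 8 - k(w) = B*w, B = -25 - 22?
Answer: sqrt(4584 + 47*sqrt(17)) ≈ 69.122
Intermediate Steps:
B = -47
k(w) = 8 + 47*w (k(w) = 8 - (-47)*w = 8 + 47*w)
sqrt(4576 + k(sqrt(z(-3) + 20))) = sqrt(4576 + (8 + 47*sqrt(-3 + 20))) = sqrt(4576 + (8 + 47*sqrt(17))) = sqrt(4584 + 47*sqrt(17))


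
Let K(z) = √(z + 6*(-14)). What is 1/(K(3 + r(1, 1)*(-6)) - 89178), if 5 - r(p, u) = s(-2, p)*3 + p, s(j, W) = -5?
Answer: -29726/2650905293 - I*√195/7952715879 ≈ -1.1214e-5 - 1.7559e-9*I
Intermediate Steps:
r(p, u) = 20 - p (r(p, u) = 5 - (-5*3 + p) = 5 - (-15 + p) = 5 + (15 - p) = 20 - p)
K(z) = √(-84 + z) (K(z) = √(z - 84) = √(-84 + z))
1/(K(3 + r(1, 1)*(-6)) - 89178) = 1/(√(-84 + (3 + (20 - 1*1)*(-6))) - 89178) = 1/(√(-84 + (3 + (20 - 1)*(-6))) - 89178) = 1/(√(-84 + (3 + 19*(-6))) - 89178) = 1/(√(-84 + (3 - 114)) - 89178) = 1/(√(-84 - 111) - 89178) = 1/(√(-195) - 89178) = 1/(I*√195 - 89178) = 1/(-89178 + I*√195)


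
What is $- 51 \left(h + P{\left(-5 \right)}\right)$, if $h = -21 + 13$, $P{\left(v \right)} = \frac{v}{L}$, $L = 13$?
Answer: $\frac{5559}{13} \approx 427.62$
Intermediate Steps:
$P{\left(v \right)} = \frac{v}{13}$
$h = -8$
$- 51 \left(h + P{\left(-5 \right)}\right) = - 51 \left(-8 + \frac{1}{13} \left(-5\right)\right) = - 51 \left(-8 - \frac{5}{13}\right) = \left(-51\right) \left(- \frac{109}{13}\right) = \frac{5559}{13}$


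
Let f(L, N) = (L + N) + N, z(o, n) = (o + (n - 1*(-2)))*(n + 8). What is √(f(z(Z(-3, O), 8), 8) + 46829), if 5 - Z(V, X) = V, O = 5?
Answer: 3*√5237 ≈ 217.10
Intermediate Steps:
Z(V, X) = 5 - V
z(o, n) = (8 + n)*(2 + n + o) (z(o, n) = (o + (n + 2))*(8 + n) = (o + (2 + n))*(8 + n) = (2 + n + o)*(8 + n) = (8 + n)*(2 + n + o))
f(L, N) = L + 2*N
√(f(z(Z(-3, O), 8), 8) + 46829) = √(((16 + 8² + 8*(5 - 1*(-3)) + 10*8 + 8*(5 - 1*(-3))) + 2*8) + 46829) = √(((16 + 64 + 8*(5 + 3) + 80 + 8*(5 + 3)) + 16) + 46829) = √(((16 + 64 + 8*8 + 80 + 8*8) + 16) + 46829) = √(((16 + 64 + 64 + 80 + 64) + 16) + 46829) = √((288 + 16) + 46829) = √(304 + 46829) = √47133 = 3*√5237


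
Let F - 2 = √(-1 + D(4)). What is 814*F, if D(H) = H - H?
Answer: 1628 + 814*I ≈ 1628.0 + 814.0*I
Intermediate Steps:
D(H) = 0
F = 2 + I (F = 2 + √(-1 + 0) = 2 + √(-1) = 2 + I ≈ 2.0 + 1.0*I)
814*F = 814*(2 + I) = 1628 + 814*I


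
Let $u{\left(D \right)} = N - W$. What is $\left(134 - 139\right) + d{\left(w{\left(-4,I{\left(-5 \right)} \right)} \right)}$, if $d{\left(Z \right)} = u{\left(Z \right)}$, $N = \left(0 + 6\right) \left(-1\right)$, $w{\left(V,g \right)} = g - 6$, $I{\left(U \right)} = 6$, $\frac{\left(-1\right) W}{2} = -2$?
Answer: $-15$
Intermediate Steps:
$W = 4$ ($W = \left(-2\right) \left(-2\right) = 4$)
$w{\left(V,g \right)} = -6 + g$ ($w{\left(V,g \right)} = g - 6 = -6 + g$)
$N = -6$ ($N = 6 \left(-1\right) = -6$)
$u{\left(D \right)} = -10$ ($u{\left(D \right)} = -6 - 4 = -10$)
$d{\left(Z \right)} = -10$
$\left(134 - 139\right) + d{\left(w{\left(-4,I{\left(-5 \right)} \right)} \right)} = \left(134 - 139\right) - 10 = -5 - 10 = -15$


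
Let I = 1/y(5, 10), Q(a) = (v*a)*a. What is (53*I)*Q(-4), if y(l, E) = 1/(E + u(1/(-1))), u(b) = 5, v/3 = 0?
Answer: 0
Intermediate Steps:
v = 0 (v = 3*0 = 0)
y(l, E) = 1/(5 + E) (y(l, E) = 1/(E + 5) = 1/(5 + E))
Q(a) = 0 (Q(a) = (0*a)*a = 0*a = 0)
I = 15 (I = 1/(1/(5 + 10)) = 1/(1/15) = 15)
(53*I)*Q(-4) = (53*15)*0 = 795*0 = 0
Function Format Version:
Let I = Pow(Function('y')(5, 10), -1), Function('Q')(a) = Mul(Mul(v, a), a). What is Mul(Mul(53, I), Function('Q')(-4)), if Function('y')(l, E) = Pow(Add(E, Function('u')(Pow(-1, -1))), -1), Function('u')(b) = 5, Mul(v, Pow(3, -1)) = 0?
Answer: 0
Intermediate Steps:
v = 0 (v = Mul(3, 0) = 0)
Function('y')(l, E) = Pow(Add(5, E), -1) (Function('y')(l, E) = Pow(Add(E, 5), -1) = Pow(Add(5, E), -1))
Function('Q')(a) = 0 (Function('Q')(a) = Mul(Mul(0, a), a) = Mul(0, a) = 0)
I = 15 (I = Pow(Pow(Add(5, 10), -1), -1) = Pow(Pow(15, -1), -1) = Pow(Rational(1, 15), -1) = 15)
Mul(Mul(53, I), Function('Q')(-4)) = Mul(Mul(53, 15), 0) = Mul(795, 0) = 0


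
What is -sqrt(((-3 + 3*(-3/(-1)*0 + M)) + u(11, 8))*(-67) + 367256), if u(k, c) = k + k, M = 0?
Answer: -sqrt(365983) ≈ -604.96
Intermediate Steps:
u(k, c) = 2*k
-sqrt(((-3 + 3*(-3/(-1)*0 + M)) + u(11, 8))*(-67) + 367256) = -sqrt(((-3 + 3*(-3/(-1)*0 + 0)) + 2*11)*(-67) + 367256) = -sqrt(((-3 + 3*(-3*(-1)*0 + 0)) + 22)*(-67) + 367256) = -sqrt(((-3 + 3*(3*0 + 0)) + 22)*(-67) + 367256) = -sqrt(((-3 + 3*(0 + 0)) + 22)*(-67) + 367256) = -sqrt(((-3 + 3*0) + 22)*(-67) + 367256) = -sqrt(((-3 + 0) + 22)*(-67) + 367256) = -sqrt((-3 + 22)*(-67) + 367256) = -sqrt(19*(-67) + 367256) = -sqrt(-1273 + 367256) = -sqrt(365983)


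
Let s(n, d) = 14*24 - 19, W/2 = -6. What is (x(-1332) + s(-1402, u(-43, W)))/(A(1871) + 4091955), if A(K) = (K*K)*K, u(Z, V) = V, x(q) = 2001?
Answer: 1159/3276895633 ≈ 3.5369e-7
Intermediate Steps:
W = -12 (W = 2*(-6) = -12)
s(n, d) = 317 (s(n, d) = 336 - 19 = 317)
A(K) = K³ (A(K) = K²*K = K³)
(x(-1332) + s(-1402, u(-43, W)))/(A(1871) + 4091955) = (2001 + 317)/(1871³ + 4091955) = 2318/(6549699311 + 4091955) = 2318/6553791266 = 2318*(1/6553791266) = 1159/3276895633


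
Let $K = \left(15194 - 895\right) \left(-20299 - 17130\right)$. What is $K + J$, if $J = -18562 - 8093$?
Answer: $-535223926$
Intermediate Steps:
$K = -535197271$ ($K = 14299 \left(-37429\right) = -535197271$)
$J = -26655$ ($J = -18562 - 8093 = -26655$)
$K + J = -535197271 - 26655 = -535223926$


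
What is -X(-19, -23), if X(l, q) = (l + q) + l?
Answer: 61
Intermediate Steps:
X(l, q) = q + 2*l
-X(-19, -23) = -(-23 + 2*(-19)) = -(-23 - 38) = -1*(-61) = 61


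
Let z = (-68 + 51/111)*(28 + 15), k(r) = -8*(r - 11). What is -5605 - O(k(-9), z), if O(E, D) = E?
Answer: -5765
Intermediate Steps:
k(r) = 88 - 8*r (k(r) = -8*(-11 + r) = 88 - 8*r)
z = -107457/37 (z = (-68 + 51*(1/111))*43 = (-68 + 17/37)*43 = -2499/37*43 = -107457/37 ≈ -2904.2)
-5605 - O(k(-9), z) = -5605 - (88 - 8*(-9)) = -5605 - (88 + 72) = -5605 - 1*160 = -5605 - 160 = -5765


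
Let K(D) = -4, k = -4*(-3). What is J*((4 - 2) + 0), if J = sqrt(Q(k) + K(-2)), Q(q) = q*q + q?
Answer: 4*sqrt(38) ≈ 24.658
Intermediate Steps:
k = 12
Q(q) = q + q**2 (Q(q) = q**2 + q = q + q**2)
J = 2*sqrt(38) (J = sqrt(12*(1 + 12) - 4) = sqrt(12*13 - 4) = sqrt(156 - 4) = sqrt(152) = 2*sqrt(38) ≈ 12.329)
J*((4 - 2) + 0) = (2*sqrt(38))*((4 - 2) + 0) = (2*sqrt(38))*(2 + 0) = (2*sqrt(38))*2 = 4*sqrt(38)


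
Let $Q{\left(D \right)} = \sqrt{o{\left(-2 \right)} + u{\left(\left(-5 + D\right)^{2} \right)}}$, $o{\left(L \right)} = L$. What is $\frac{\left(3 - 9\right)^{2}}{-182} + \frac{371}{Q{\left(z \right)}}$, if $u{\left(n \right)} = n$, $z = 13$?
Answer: $- \frac{18}{91} + \frac{371 \sqrt{62}}{62} \approx 46.919$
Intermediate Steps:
$Q{\left(D \right)} = \sqrt{-2 + \left(-5 + D\right)^{2}}$
$\frac{\left(3 - 9\right)^{2}}{-182} + \frac{371}{Q{\left(z \right)}} = \frac{\left(3 - 9\right)^{2}}{-182} + \frac{371}{\sqrt{-2 + \left(-5 + 13\right)^{2}}} = \left(-6\right)^{2} \left(- \frac{1}{182}\right) + \frac{371}{\sqrt{-2 + 8^{2}}} = 36 \left(- \frac{1}{182}\right) + \frac{371}{\sqrt{-2 + 64}} = - \frac{18}{91} + \frac{371}{\sqrt{62}} = - \frac{18}{91} + 371 \frac{\sqrt{62}}{62} = - \frac{18}{91} + \frac{371 \sqrt{62}}{62}$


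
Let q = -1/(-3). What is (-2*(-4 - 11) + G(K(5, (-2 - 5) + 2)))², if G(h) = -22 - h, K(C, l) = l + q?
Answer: 1444/9 ≈ 160.44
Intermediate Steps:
q = ⅓ (q = -1*(-⅓) = ⅓ ≈ 0.33333)
K(C, l) = ⅓ + l (K(C, l) = l + ⅓ = ⅓ + l)
(-2*(-4 - 11) + G(K(5, (-2 - 5) + 2)))² = (-2*(-4 - 11) + (-22 - (⅓ + ((-2 - 5) + 2))))² = (-2*(-15) + (-22 - (⅓ + (-7 + 2))))² = (30 + (-22 - (⅓ - 5)))² = (30 + (-22 - 1*(-14/3)))² = (30 + (-22 + 14/3))² = (30 - 52/3)² = (38/3)² = 1444/9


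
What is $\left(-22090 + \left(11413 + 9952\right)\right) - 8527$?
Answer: $-9252$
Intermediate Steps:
$\left(-22090 + \left(11413 + 9952\right)\right) - 8527 = \left(-22090 + 21365\right) - 8527 = -725 - 8527 = -9252$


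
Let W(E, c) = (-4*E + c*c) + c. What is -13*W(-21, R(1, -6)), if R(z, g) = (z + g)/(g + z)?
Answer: -1118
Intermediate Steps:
R(z, g) = 1 (R(z, g) = (g + z)/(g + z) = 1)
W(E, c) = c + c² - 4*E (W(E, c) = (-4*E + c²) + c = (c² - 4*E) + c = c + c² - 4*E)
-13*W(-21, R(1, -6)) = -13*(1 + 1² - 4*(-21)) = -13*(1 + 1 + 84) = -13*86 = -1118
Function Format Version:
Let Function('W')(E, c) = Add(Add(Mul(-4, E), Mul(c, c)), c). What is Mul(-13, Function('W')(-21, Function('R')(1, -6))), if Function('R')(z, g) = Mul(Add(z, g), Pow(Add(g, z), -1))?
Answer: -1118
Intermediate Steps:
Function('R')(z, g) = 1 (Function('R')(z, g) = Mul(Add(g, z), Pow(Add(g, z), -1)) = 1)
Function('W')(E, c) = Add(c, Pow(c, 2), Mul(-4, E)) (Function('W')(E, c) = Add(Add(Mul(-4, E), Pow(c, 2)), c) = Add(Add(Pow(c, 2), Mul(-4, E)), c) = Add(c, Pow(c, 2), Mul(-4, E)))
Mul(-13, Function('W')(-21, Function('R')(1, -6))) = Mul(-13, Add(1, Pow(1, 2), Mul(-4, -21))) = Mul(-13, Add(1, 1, 84)) = Mul(-13, 86) = -1118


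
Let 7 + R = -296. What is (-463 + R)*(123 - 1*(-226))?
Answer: -267334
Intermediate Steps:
R = -303 (R = -7 - 296 = -303)
(-463 + R)*(123 - 1*(-226)) = (-463 - 303)*(123 - 1*(-226)) = -766*(123 + 226) = -766*349 = -267334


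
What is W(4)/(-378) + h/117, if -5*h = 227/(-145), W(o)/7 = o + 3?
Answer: -64613/508950 ≈ -0.12695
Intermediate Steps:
W(o) = 21 + 7*o (W(o) = 7*(o + 3) = 7*(3 + o) = 21 + 7*o)
h = 227/725 (h = -227/(5*(-145)) = -227*(-1)/(5*145) = -⅕*(-227/145) = 227/725 ≈ 0.31310)
W(4)/(-378) + h/117 = (21 + 7*4)/(-378) + (227/725)/117 = (21 + 28)*(-1/378) + (227/725)*(1/117) = 49*(-1/378) + 227/84825 = -7/54 + 227/84825 = -64613/508950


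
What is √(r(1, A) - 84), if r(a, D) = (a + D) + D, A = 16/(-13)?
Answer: I*√14443/13 ≈ 9.2445*I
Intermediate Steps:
A = -16/13 (A = 16*(-1/13) = -16/13 ≈ -1.2308)
r(a, D) = a + 2*D (r(a, D) = (D + a) + D = a + 2*D)
√(r(1, A) - 84) = √((1 + 2*(-16/13)) - 84) = √((1 - 32/13) - 84) = √(-19/13 - 84) = √(-1111/13) = I*√14443/13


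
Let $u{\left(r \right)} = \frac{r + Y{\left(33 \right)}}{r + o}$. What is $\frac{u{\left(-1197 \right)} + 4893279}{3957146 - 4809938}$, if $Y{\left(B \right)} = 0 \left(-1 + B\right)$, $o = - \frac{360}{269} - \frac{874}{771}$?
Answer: $- \frac{28983278288087}{5051153391644} \approx -5.738$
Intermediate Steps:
$o = - \frac{512666}{207399}$ ($o = \left(-360\right) \frac{1}{269} - \frac{874}{771} = - \frac{360}{269} - \frac{874}{771} = - \frac{512666}{207399} \approx -2.4719$)
$Y{\left(B \right)} = 0$
$u{\left(r \right)} = \frac{r}{- \frac{512666}{207399} + r}$ ($u{\left(r \right)} = \frac{r + 0}{r - \frac{512666}{207399}} = \frac{r}{- \frac{512666}{207399} + r}$)
$\frac{u{\left(-1197 \right)} + 4893279}{3957146 - 4809938} = \frac{207399 \left(-1197\right) \frac{1}{-512666 + 207399 \left(-1197\right)} + 4893279}{3957146 - 4809938} = \frac{207399 \left(-1197\right) \frac{1}{-512666 - 248256603} + 4893279}{-852792} = \left(207399 \left(-1197\right) \frac{1}{-248769269} + 4893279\right) \left(- \frac{1}{852792}\right) = \left(207399 \left(-1197\right) \left(- \frac{1}{248769269}\right) + 4893279\right) \left(- \frac{1}{852792}\right) = \left(\frac{35465229}{35538467} + 4893279\right) \left(- \frac{1}{852792}\right) = \frac{173899669728522}{35538467} \left(- \frac{1}{852792}\right) = - \frac{28983278288087}{5051153391644}$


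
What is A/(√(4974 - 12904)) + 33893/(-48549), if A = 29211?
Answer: -33893/48549 - 2247*I*√7930/610 ≈ -0.69812 - 328.03*I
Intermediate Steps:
A/(√(4974 - 12904)) + 33893/(-48549) = 29211/(√(4974 - 12904)) + 33893/(-48549) = 29211/(√(-7930)) + 33893*(-1/48549) = 29211/((I*√7930)) - 33893/48549 = 29211*(-I*√7930/7930) - 33893/48549 = -2247*I*√7930/610 - 33893/48549 = -33893/48549 - 2247*I*√7930/610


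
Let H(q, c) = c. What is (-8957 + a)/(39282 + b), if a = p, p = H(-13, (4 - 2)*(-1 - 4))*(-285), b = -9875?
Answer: -6107/29407 ≈ -0.20767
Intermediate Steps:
p = 2850 (p = ((4 - 2)*(-1 - 4))*(-285) = (2*(-5))*(-285) = -10*(-285) = 2850)
a = 2850
(-8957 + a)/(39282 + b) = (-8957 + 2850)/(39282 - 9875) = -6107/29407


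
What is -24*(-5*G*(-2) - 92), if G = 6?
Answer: 768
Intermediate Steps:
-24*(-5*G*(-2) - 92) = -24*(-5*6*(-2) - 92) = -24*(-30*(-2) - 92) = -24*(60 - 92) = -24*(-32) = 768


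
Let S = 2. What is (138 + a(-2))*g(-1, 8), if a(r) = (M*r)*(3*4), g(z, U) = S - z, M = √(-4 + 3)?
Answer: 414 - 72*I ≈ 414.0 - 72.0*I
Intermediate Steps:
M = I (M = √(-1) = I ≈ 1.0*I)
g(z, U) = 2 - z
a(r) = 12*I*r (a(r) = (I*r)*(3*4) = (I*r)*12 = 12*I*r)
(138 + a(-2))*g(-1, 8) = (138 + 12*I*(-2))*(2 - 1*(-1)) = (138 - 24*I)*(2 + 1) = (138 - 24*I)*3 = 414 - 72*I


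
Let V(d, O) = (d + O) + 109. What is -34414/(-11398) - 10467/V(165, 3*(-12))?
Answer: -55556167/1356362 ≈ -40.960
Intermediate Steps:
V(d, O) = 109 + O + d (V(d, O) = (O + d) + 109 = 109 + O + d)
-34414/(-11398) - 10467/V(165, 3*(-12)) = -34414/(-11398) - 10467/(109 + 3*(-12) + 165) = -34414*(-1/11398) - 10467/(109 - 36 + 165) = 17207/5699 - 10467/238 = -55556167/1356362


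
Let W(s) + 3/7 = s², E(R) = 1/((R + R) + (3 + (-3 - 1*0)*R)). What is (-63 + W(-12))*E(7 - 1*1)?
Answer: -188/7 ≈ -26.857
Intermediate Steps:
E(R) = 1/(3 - R) (E(R) = 1/(2*R + (3 + (-3 + 0)*R)) = 1/(2*R + (3 - 3*R)) = 1/(3 - R))
W(s) = -3/7 + s²
(-63 + W(-12))*E(7 - 1*1) = (-63 + (-3/7 + (-12)²))*(-1/(-3 + (7 - 1*1))) = (-63 + (-3/7 + 144))*(-1/(-3 + (7 - 1))) = (-63 + 1005/7)*(-1/(-3 + 6)) = 564*(-1/3)/7 = 564*(-1*⅓)/7 = (564/7)*(-⅓) = -188/7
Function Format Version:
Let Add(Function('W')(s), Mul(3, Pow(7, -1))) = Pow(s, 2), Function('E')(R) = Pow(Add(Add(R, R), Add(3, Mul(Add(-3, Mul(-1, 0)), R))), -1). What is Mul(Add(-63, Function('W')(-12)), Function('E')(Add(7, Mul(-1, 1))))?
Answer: Rational(-188, 7) ≈ -26.857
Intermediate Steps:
Function('E')(R) = Pow(Add(3, Mul(-1, R)), -1) (Function('E')(R) = Pow(Add(Mul(2, R), Add(3, Mul(Add(-3, 0), R))), -1) = Pow(Add(Mul(2, R), Add(3, Mul(-3, R))), -1) = Pow(Add(3, Mul(-1, R)), -1))
Function('W')(s) = Add(Rational(-3, 7), Pow(s, 2))
Mul(Add(-63, Function('W')(-12)), Function('E')(Add(7, Mul(-1, 1)))) = Mul(Add(-63, Add(Rational(-3, 7), Pow(-12, 2))), Mul(-1, Pow(Add(-3, Add(7, Mul(-1, 1))), -1))) = Mul(Add(-63, Add(Rational(-3, 7), 144)), Mul(-1, Pow(Add(-3, Add(7, -1)), -1))) = Mul(Add(-63, Rational(1005, 7)), Mul(-1, Pow(Add(-3, 6), -1))) = Mul(Rational(564, 7), Mul(-1, Pow(3, -1))) = Mul(Rational(564, 7), Mul(-1, Rational(1, 3))) = Mul(Rational(564, 7), Rational(-1, 3)) = Rational(-188, 7)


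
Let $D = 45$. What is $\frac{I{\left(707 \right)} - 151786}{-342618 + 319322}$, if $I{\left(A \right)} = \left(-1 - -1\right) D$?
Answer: $\frac{75893}{11648} \approx 6.5155$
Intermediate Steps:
$I{\left(A \right)} = 0$ ($I{\left(A \right)} = \left(-1 - -1\right) 45 = \left(-1 + 1\right) 45 = 0 \cdot 45 = 0$)
$\frac{I{\left(707 \right)} - 151786}{-342618 + 319322} = \frac{0 - 151786}{-342618 + 319322} = - \frac{151786}{-23296} = \left(-151786\right) \left(- \frac{1}{23296}\right) = \frac{75893}{11648}$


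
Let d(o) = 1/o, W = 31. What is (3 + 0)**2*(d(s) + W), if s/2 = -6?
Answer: 1113/4 ≈ 278.25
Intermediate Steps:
s = -12 (s = 2*(-6) = -12)
(3 + 0)**2*(d(s) + W) = (3 + 0)**2*(1/(-12) + 31) = 3**2*(-1/12 + 31) = 9*(371/12) = 1113/4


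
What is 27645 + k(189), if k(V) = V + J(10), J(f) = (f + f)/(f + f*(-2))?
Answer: 27832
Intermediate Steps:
J(f) = -2 (J(f) = (2*f)/(f - 2*f) = (2*f)/((-f)) = (2*f)*(-1/f) = -2)
k(V) = -2 + V (k(V) = V - 2 = -2 + V)
27645 + k(189) = 27645 + (-2 + 189) = 27645 + 187 = 27832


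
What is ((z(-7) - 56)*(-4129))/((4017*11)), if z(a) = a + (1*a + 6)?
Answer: 264256/44187 ≈ 5.9804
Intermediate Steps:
z(a) = 6 + 2*a (z(a) = a + (a + 6) = a + (6 + a) = 6 + 2*a)
((z(-7) - 56)*(-4129))/((4017*11)) = (((6 + 2*(-7)) - 56)*(-4129))/((4017*11)) = (((6 - 14) - 56)*(-4129))/44187 = ((-8 - 56)*(-4129))*(1/44187) = -64*(-4129)*(1/44187) = 264256*(1/44187) = 264256/44187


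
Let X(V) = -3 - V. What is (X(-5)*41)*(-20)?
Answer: -1640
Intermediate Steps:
(X(-5)*41)*(-20) = ((-3 - 1*(-5))*41)*(-20) = ((-3 + 5)*41)*(-20) = (2*41)*(-20) = 82*(-20) = -1640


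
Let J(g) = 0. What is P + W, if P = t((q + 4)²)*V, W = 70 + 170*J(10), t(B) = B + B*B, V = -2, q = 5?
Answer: -13214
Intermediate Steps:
t(B) = B + B²
W = 70 (W = 70 + 170*0 = 70 + 0 = 70)
P = -13284 (P = ((5 + 4)²*(1 + (5 + 4)²))*(-2) = (9²*(1 + 9²))*(-2) = (81*(1 + 81))*(-2) = (81*82)*(-2) = 6642*(-2) = -13284)
P + W = -13284 + 70 = -13214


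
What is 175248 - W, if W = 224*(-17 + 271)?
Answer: 118352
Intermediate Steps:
W = 56896 (W = 224*254 = 56896)
175248 - W = 175248 - 1*56896 = 175248 - 56896 = 118352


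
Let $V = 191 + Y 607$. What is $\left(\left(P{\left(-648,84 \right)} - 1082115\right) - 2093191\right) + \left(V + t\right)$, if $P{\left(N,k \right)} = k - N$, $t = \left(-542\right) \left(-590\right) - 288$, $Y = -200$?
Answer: $-2976291$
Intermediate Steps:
$t = 319492$ ($t = 319780 - 288 = 319492$)
$V = -121209$ ($V = 191 - 121400 = -121209$)
$\left(\left(P{\left(-648,84 \right)} - 1082115\right) - 2093191\right) + \left(V + t\right) = \left(\left(\left(84 - -648\right) - 1082115\right) - 2093191\right) + \left(-121209 + 319492\right) = \left(\left(\left(84 + 648\right) - 1082115\right) - 2093191\right) + 198283 = \left(\left(732 - 1082115\right) - 2093191\right) + 198283 = \left(-1081383 - 2093191\right) + 198283 = -3174574 + 198283 = -2976291$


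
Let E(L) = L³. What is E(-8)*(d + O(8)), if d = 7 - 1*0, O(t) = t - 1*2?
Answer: -6656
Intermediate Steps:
O(t) = -2 + t (O(t) = t - 2 = -2 + t)
d = 7 (d = 7 + 0 = 7)
E(-8)*(d + O(8)) = (-8)³*(7 + (-2 + 8)) = -512*(7 + 6) = -512*13 = -6656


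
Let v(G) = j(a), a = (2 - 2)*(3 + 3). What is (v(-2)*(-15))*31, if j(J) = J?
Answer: 0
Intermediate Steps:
a = 0 (a = 0*6 = 0)
v(G) = 0
(v(-2)*(-15))*31 = (0*(-15))*31 = 0*31 = 0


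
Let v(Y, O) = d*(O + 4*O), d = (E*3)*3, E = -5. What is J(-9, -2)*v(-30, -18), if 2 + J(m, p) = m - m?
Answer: -8100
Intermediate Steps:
J(m, p) = -2 (J(m, p) = -2 + (m - m) = -2 + 0 = -2)
d = -45 (d = -5*3*3 = -15*3 = -45)
v(Y, O) = -225*O (v(Y, O) = -45*(O + 4*O) = -225*O)
J(-9, -2)*v(-30, -18) = -(-450)*(-18) = -2*4050 = -8100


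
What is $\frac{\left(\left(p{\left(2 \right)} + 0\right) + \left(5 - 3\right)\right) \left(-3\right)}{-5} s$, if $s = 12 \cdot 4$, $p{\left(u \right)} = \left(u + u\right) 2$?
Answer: $288$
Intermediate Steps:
$p{\left(u \right)} = 4 u$ ($p{\left(u \right)} = 2 u 2 = 4 u$)
$s = 48$
$\frac{\left(\left(p{\left(2 \right)} + 0\right) + \left(5 - 3\right)\right) \left(-3\right)}{-5} s = \frac{\left(\left(4 \cdot 2 + 0\right) + \left(5 - 3\right)\right) \left(-3\right)}{-5} \cdot 48 = \left(\left(8 + 0\right) + 2\right) \left(-3\right) \left(- \frac{1}{5}\right) 48 = \left(8 + 2\right) \left(-3\right) \left(- \frac{1}{5}\right) 48 = 10 \left(-3\right) \left(- \frac{1}{5}\right) 48 = \left(-30\right) \left(- \frac{1}{5}\right) 48 = 6 \cdot 48 = 288$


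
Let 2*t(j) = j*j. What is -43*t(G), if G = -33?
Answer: -46827/2 ≈ -23414.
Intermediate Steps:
t(j) = j²/2 (t(j) = (j*j)/2 = j²/2)
-43*t(G) = -43*(-33)²/2 = -43*1089/2 = -46827/2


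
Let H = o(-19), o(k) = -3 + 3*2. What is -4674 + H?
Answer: -4671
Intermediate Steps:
o(k) = 3 (o(k) = -3 + 6 = 3)
H = 3
-4674 + H = -4674 + 3 = -4671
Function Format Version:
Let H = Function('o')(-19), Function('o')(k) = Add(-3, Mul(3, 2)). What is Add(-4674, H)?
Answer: -4671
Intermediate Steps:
Function('o')(k) = 3 (Function('o')(k) = Add(-3, 6) = 3)
H = 3
Add(-4674, H) = Add(-4674, 3) = -4671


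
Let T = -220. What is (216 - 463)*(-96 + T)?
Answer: 78052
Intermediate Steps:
(216 - 463)*(-96 + T) = (216 - 463)*(-96 - 220) = -247*(-316) = 78052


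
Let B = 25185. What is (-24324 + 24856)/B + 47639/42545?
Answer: 244484431/214299165 ≈ 1.1409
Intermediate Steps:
(-24324 + 24856)/B + 47639/42545 = (-24324 + 24856)/25185 + 47639/42545 = 532*(1/25185) + 47639*(1/42545) = 532/25185 + 47639/42545 = 244484431/214299165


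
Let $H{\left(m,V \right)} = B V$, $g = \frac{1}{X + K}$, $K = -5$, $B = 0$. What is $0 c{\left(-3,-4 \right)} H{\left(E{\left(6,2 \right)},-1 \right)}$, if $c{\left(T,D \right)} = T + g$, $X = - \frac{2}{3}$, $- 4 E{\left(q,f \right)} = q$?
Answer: $0$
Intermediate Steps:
$E{\left(q,f \right)} = - \frac{q}{4}$
$X = - \frac{2}{3}$ ($X = \left(-2\right) \frac{1}{3} = - \frac{2}{3} \approx -0.66667$)
$g = - \frac{3}{17}$ ($g = \frac{1}{- \frac{2}{3} - 5} = \frac{1}{- \frac{17}{3}} = - \frac{3}{17} \approx -0.17647$)
$c{\left(T,D \right)} = - \frac{3}{17} + T$ ($c{\left(T,D \right)} = T - \frac{3}{17} = - \frac{3}{17} + T$)
$H{\left(m,V \right)} = 0$ ($H{\left(m,V \right)} = 0 V = 0$)
$0 c{\left(-3,-4 \right)} H{\left(E{\left(6,2 \right)},-1 \right)} = 0 \left(- \frac{3}{17} - 3\right) 0 = 0 \left(- \frac{54}{17}\right) 0 = 0 \cdot 0 = 0$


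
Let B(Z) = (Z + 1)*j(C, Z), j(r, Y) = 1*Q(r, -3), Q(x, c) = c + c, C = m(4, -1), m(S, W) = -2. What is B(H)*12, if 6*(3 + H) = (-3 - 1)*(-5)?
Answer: -96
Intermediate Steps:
C = -2
Q(x, c) = 2*c
j(r, Y) = -6 (j(r, Y) = 1*(2*(-3)) = 1*(-6) = -6)
H = ⅓ (H = -3 + ((-3 - 1)*(-5))/6 = -3 + (-4*(-5))/6 = -3 + (⅙)*20 = -3 + 10/3 = ⅓ ≈ 0.33333)
B(Z) = -6 - 6*Z (B(Z) = (Z + 1)*(-6) = (1 + Z)*(-6) = -6 - 6*Z)
B(H)*12 = (-6 - 6*⅓)*12 = (-6 - 2)*12 = -8*12 = -96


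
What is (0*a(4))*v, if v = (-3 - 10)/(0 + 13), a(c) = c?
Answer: 0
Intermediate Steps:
v = -1 (v = -13/13 = -13*1/13 = -1)
(0*a(4))*v = (0*4)*(-1) = 0*(-1) = 0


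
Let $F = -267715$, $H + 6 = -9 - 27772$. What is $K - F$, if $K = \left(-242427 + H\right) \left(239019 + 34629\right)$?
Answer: $-73943252957$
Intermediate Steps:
$H = -27787$ ($H = -6 - 27781 = -27787$)
$K = -73943520672$ ($K = \left(-242427 - 27787\right) \left(239019 + 34629\right) = \left(-270214\right) 273648 = -73943520672$)
$K - F = -73943520672 - -267715 = -73943520672 + 267715 = -73943252957$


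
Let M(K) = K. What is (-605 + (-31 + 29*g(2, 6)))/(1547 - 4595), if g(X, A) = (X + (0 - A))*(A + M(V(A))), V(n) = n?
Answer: 169/254 ≈ 0.66535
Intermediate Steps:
g(X, A) = 2*A*(X - A) (g(X, A) = (X + (0 - A))*(A + A) = (X - A)*(2*A) = 2*A*(X - A))
(-605 + (-31 + 29*g(2, 6)))/(1547 - 4595) = (-605 + (-31 + 29*(2*6*(2 - 1*6))))/(1547 - 4595) = (-605 + (-31 + 29*(2*6*(2 - 6))))/(-3048) = (-605 + (-31 + 29*(2*6*(-4))))*(-1/3048) = (-605 + (-31 + 29*(-48)))*(-1/3048) = (-605 + (-31 - 1392))*(-1/3048) = (-605 - 1423)*(-1/3048) = -2028*(-1/3048) = 169/254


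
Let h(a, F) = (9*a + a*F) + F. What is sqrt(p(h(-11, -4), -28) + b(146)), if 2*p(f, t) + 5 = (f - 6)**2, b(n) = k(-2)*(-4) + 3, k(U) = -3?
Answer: 5*sqrt(85) ≈ 46.098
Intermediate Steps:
b(n) = 15 (b(n) = -3*(-4) + 3 = 12 + 3 = 15)
h(a, F) = F + 9*a + F*a (h(a, F) = (9*a + F*a) + F = F + 9*a + F*a)
p(f, t) = -5/2 + (-6 + f)**2/2 (p(f, t) = -5/2 + (f - 6)**2/2 = -5/2 + (-6 + f)**2/2)
sqrt(p(h(-11, -4), -28) + b(146)) = sqrt((-5/2 + (-6 + (-4 + 9*(-11) - 4*(-11)))**2/2) + 15) = sqrt((-5/2 + (-6 + (-4 - 99 + 44))**2/2) + 15) = sqrt((-5/2 + (-6 - 59)**2/2) + 15) = sqrt((-5/2 + (1/2)*(-65)**2) + 15) = sqrt((-5/2 + (1/2)*4225) + 15) = sqrt((-5/2 + 4225/2) + 15) = sqrt(2110 + 15) = sqrt(2125) = 5*sqrt(85)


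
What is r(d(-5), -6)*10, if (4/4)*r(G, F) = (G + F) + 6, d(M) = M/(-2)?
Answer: 25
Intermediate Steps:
d(M) = -M/2 (d(M) = M*(-½) = -M/2)
r(G, F) = 6 + F + G (r(G, F) = (G + F) + 6 = (F + G) + 6 = 6 + F + G)
r(d(-5), -6)*10 = (6 - 6 - ½*(-5))*10 = (6 - 6 + 5/2)*10 = (5/2)*10 = 25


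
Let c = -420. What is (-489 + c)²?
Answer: 826281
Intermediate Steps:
(-489 + c)² = (-489 - 420)² = (-909)² = 826281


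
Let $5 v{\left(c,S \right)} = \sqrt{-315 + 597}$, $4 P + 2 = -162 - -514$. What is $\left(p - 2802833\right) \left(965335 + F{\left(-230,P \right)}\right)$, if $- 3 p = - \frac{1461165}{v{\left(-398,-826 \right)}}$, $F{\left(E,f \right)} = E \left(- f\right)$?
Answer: $-2762079808180 + \frac{1199933050750 \sqrt{282}}{141} \approx -2.6192 \cdot 10^{12}$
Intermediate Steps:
$P = \frac{175}{2}$ ($P = - \frac{1}{2} + \frac{-162 - -514}{4} = - \frac{1}{2} + \frac{-162 + 514}{4} = - \frac{1}{2} + \frac{1}{4} \cdot 352 = - \frac{1}{2} + 88 = \frac{175}{2} \approx 87.5$)
$v{\left(c,S \right)} = \frac{\sqrt{282}}{5}$ ($v{\left(c,S \right)} = \frac{\sqrt{-315 + 597}}{5} = \frac{\sqrt{282}}{5}$)
$F{\left(E,f \right)} = - E f$
$p = \frac{2435275 \sqrt{282}}{282}$ ($p = - \frac{\left(-1461165\right) \frac{1}{\frac{1}{5} \sqrt{282}}}{3} = - \frac{\left(-1461165\right) \frac{5 \sqrt{282}}{282}}{3} = - \frac{\left(- \frac{2435275}{94}\right) \sqrt{282}}{3} = \frac{2435275 \sqrt{282}}{282} \approx 1.4502 \cdot 10^{5}$)
$\left(p - 2802833\right) \left(965335 + F{\left(-230,P \right)}\right) = \left(\frac{2435275 \sqrt{282}}{282} - 2802833\right) \left(965335 - \left(-230\right) \frac{175}{2}\right) = \left(-2802833 + \frac{2435275 \sqrt{282}}{282}\right) \left(965335 + 20125\right) = \left(-2802833 + \frac{2435275 \sqrt{282}}{282}\right) 985460 = -2762079808180 + \frac{1199933050750 \sqrt{282}}{141}$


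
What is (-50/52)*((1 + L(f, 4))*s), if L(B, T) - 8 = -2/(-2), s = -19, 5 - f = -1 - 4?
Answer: 2375/13 ≈ 182.69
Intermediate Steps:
f = 10 (f = 5 - (-1 - 4) = 5 - 1*(-5) = 5 + 5 = 10)
L(B, T) = 9 (L(B, T) = 8 - 2/(-2) = 8 - 2*(-1/2) = 8 + 1 = 9)
(-50/52)*((1 + L(f, 4))*s) = (-50/52)*((1 + 9)*(-19)) = (-50*1/52)*(10*(-19)) = -25/26*(-190) = 2375/13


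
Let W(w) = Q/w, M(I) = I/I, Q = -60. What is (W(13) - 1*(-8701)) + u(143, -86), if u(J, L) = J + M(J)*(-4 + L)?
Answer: 113742/13 ≈ 8749.4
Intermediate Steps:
M(I) = 1
W(w) = -60/w
u(J, L) = -4 + J + L (u(J, L) = J + 1*(-4 + L) = J + (-4 + L) = -4 + J + L)
(W(13) - 1*(-8701)) + u(143, -86) = (-60/13 - 1*(-8701)) + (-4 + 143 - 86) = (-60*1/13 + 8701) + 53 = (-60/13 + 8701) + 53 = 113053/13 + 53 = 113742/13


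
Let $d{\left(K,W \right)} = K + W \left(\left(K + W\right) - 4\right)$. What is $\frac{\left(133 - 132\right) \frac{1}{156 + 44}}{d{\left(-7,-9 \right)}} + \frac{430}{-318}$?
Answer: $- \frac{7438841}{5501400} \approx -1.3522$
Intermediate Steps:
$d{\left(K,W \right)} = K + W \left(-4 + K + W\right)$ ($d{\left(K,W \right)} = K + W \left(\left(K + W\right) - 4\right) = K + W \left(-4 + K + W\right)$)
$\frac{\left(133 - 132\right) \frac{1}{156 + 44}}{d{\left(-7,-9 \right)}} + \frac{430}{-318} = \frac{\left(133 - 132\right) \frac{1}{156 + 44}}{-7 + \left(-9\right)^{2} - -36 - -63} + \frac{430}{-318} = \frac{1 \cdot \frac{1}{200}}{-7 + 81 + 36 + 63} + 430 \left(- \frac{1}{318}\right) = \frac{1 \cdot \frac{1}{200}}{173} - \frac{215}{159} = \frac{1}{200} \cdot \frac{1}{173} - \frac{215}{159} = \frac{1}{34600} - \frac{215}{159} = - \frac{7438841}{5501400}$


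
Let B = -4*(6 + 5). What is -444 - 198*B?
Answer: 8268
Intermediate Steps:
B = -44 (B = -4*11 = -44)
-444 - 198*B = -444 - 198*(-44) = -444 + 8712 = 8268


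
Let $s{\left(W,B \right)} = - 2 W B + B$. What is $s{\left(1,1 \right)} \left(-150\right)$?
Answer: $150$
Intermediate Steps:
$s{\left(W,B \right)} = B - 2 B W$ ($s{\left(W,B \right)} = - 2 B W + B = B - 2 B W$)
$s{\left(1,1 \right)} \left(-150\right) = 1 \left(1 - 2\right) \left(-150\right) = 1 \left(-1\right) \left(-150\right) = \left(-1\right) \left(-150\right) = 150$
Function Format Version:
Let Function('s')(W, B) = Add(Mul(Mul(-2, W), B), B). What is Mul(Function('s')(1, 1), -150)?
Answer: 150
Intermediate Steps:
Function('s')(W, B) = Add(B, Mul(-2, B, W)) (Function('s')(W, B) = Add(Mul(-2, B, W), B) = Add(B, Mul(-2, B, W)))
Mul(Function('s')(1, 1), -150) = Mul(Mul(1, Add(1, Mul(-2, 1))), -150) = Mul(Mul(1, Add(1, -2)), -150) = Mul(Mul(1, -1), -150) = Mul(-1, -150) = 150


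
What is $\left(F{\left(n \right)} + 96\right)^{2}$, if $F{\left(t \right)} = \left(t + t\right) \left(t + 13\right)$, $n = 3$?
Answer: $36864$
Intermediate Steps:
$F{\left(t \right)} = 2 t \left(13 + t\right)$
$\left(F{\left(n \right)} + 96\right)^{2} = \left(2 \cdot 3 \left(13 + 3\right) + 96\right)^{2} = \left(2 \cdot 3 \cdot 16 + 96\right)^{2} = \left(96 + 96\right)^{2} = 192^{2} = 36864$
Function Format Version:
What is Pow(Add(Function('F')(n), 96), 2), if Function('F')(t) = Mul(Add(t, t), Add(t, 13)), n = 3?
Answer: 36864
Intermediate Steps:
Function('F')(t) = Mul(2, t, Add(13, t)) (Function('F')(t) = Mul(Mul(2, t), Add(13, t)) = Mul(2, t, Add(13, t)))
Pow(Add(Function('F')(n), 96), 2) = Pow(Add(Mul(2, 3, Add(13, 3)), 96), 2) = Pow(Add(Mul(2, 3, 16), 96), 2) = Pow(Add(96, 96), 2) = Pow(192, 2) = 36864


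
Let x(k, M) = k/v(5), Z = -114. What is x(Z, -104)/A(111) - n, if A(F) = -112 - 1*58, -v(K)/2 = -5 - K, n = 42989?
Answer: -73081243/1700 ≈ -42989.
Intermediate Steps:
v(K) = 10 + 2*K (v(K) = -2*(-5 - K) = 10 + 2*K)
A(F) = -170 (A(F) = -112 - 58 = -170)
x(k, M) = k/20 (x(k, M) = k/(10 + 2*5) = k/(10 + 10) = k/20)
x(Z, -104)/A(111) - n = ((1/20)*(-114))/(-170) - 1*42989 = -57/10*(-1/170) - 42989 = 57/1700 - 42989 = -73081243/1700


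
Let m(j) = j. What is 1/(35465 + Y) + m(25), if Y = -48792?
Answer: 333174/13327 ≈ 25.000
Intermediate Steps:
1/(35465 + Y) + m(25) = 1/(35465 - 48792) + 25 = 1/(-13327) + 25 = -1/13327 + 25 = 333174/13327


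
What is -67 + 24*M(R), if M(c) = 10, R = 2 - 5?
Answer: 173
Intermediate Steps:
R = -3
-67 + 24*M(R) = -67 + 24*10 = -67 + 240 = 173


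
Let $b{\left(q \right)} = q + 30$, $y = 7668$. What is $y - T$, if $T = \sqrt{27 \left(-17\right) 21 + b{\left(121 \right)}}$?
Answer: $7668 - 4 i \sqrt{593} \approx 7668.0 - 97.406 i$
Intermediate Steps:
$b{\left(q \right)} = 30 + q$
$T = 4 i \sqrt{593}$ ($T = \sqrt{27 \left(-17\right) 21 + \left(30 + 121\right)} = \sqrt{\left(-459\right) 21 + 151} = \sqrt{-9639 + 151} = \sqrt{-9488} = 4 i \sqrt{593} \approx 97.406 i$)
$y - T = 7668 - 4 i \sqrt{593}$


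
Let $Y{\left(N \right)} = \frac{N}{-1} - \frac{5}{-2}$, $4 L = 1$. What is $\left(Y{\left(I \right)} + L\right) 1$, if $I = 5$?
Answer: $- \frac{9}{4} \approx -2.25$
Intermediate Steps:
$L = \frac{1}{4}$ ($L = \frac{1}{4} \cdot 1 = \frac{1}{4} \approx 0.25$)
$Y{\left(N \right)} = \frac{5}{2} - N$ ($Y{\left(N \right)} = N \left(-1\right) - - \frac{5}{2} = - N + \frac{5}{2} = \frac{5}{2} - N$)
$\left(Y{\left(I \right)} + L\right) 1 = \left(\left(\frac{5}{2} - 5\right) + \frac{1}{4}\right) 1 = \left(- \frac{5}{2} + \frac{1}{4}\right) 1 = \left(- \frac{9}{4}\right) 1 = - \frac{9}{4}$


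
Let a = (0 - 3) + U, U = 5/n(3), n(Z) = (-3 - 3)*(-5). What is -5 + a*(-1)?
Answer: -13/6 ≈ -2.1667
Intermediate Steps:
n(Z) = 30 (n(Z) = -6*(-5) = 30)
U = ⅙ (U = 5/30 = 5*(1/30) = ⅙ ≈ 0.16667)
a = -17/6 (a = (0 - 3) + ⅙ = -3 + ⅙ = -17/6 ≈ -2.8333)
-5 + a*(-1) = -5 - 17/6*(-1) = -5 + 17/6 = -13/6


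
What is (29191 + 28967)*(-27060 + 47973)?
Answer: 1216258254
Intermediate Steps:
(29191 + 28967)*(-27060 + 47973) = 58158*20913 = 1216258254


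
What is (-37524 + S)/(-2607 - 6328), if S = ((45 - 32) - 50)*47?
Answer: 39263/8935 ≈ 4.3943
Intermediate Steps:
S = -1739 (S = (13 - 50)*47 = -37*47 = -1739)
(-37524 + S)/(-2607 - 6328) = (-37524 - 1739)/(-2607 - 6328) = -39263/(-8935) = -39263*(-1/8935) = 39263/8935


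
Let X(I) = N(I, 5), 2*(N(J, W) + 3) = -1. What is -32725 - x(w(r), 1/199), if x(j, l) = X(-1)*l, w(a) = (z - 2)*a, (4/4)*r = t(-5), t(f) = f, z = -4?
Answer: -13024543/398 ≈ -32725.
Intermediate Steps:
N(J, W) = -7/2 (N(J, W) = -3 + (½)*(-1) = -3 - ½ = -7/2)
r = -5
X(I) = -7/2
w(a) = -6*a (w(a) = (-4 - 2)*a = -6*a)
x(j, l) = -7*l/2
-32725 - x(w(r), 1/199) = -32725 - (-7)/(2*199) = -32725 - 1*(-7/398) = -32725 + 7/398 = -13024543/398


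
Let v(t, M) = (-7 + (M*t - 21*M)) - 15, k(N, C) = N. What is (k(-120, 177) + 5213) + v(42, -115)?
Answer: 2656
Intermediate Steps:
v(t, M) = -22 - 21*M + M*t (v(t, M) = (-7 + (-21*M + M*t)) - 15 = (-7 - 21*M + M*t) - 15 = -22 - 21*M + M*t)
(k(-120, 177) + 5213) + v(42, -115) = (-120 + 5213) + (-22 - 21*(-115) - 115*42) = 5093 + (-22 + 2415 - 4830) = 5093 - 2437 = 2656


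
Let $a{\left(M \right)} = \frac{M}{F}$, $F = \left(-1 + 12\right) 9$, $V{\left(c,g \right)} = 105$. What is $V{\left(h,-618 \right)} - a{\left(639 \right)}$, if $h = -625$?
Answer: $\frac{1084}{11} \approx 98.545$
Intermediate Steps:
$F = 99$ ($F = 11 \cdot 9 = 99$)
$a{\left(M \right)} = \frac{M}{99}$
$V{\left(h,-618 \right)} - a{\left(639 \right)} = 105 - \frac{1}{99} \cdot 639 = 105 - \frac{71}{11} = \frac{1084}{11}$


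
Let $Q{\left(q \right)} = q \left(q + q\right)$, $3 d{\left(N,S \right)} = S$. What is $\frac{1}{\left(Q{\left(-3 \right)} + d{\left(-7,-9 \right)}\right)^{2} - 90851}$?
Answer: $- \frac{1}{90626} \approx -1.1034 \cdot 10^{-5}$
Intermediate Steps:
$d{\left(N,S \right)} = \frac{S}{3}$
$Q{\left(q \right)} = 2 q^{2}$ ($Q{\left(q \right)} = q 2 q = 2 q^{2}$)
$\frac{1}{\left(Q{\left(-3 \right)} + d{\left(-7,-9 \right)}\right)^{2} - 90851} = \frac{1}{\left(2 \left(-3\right)^{2} + \frac{1}{3} \left(-9\right)\right)^{2} - 90851} = \frac{1}{\left(2 \cdot 9 - 3\right)^{2} - 90851} = \frac{1}{\left(18 - 3\right)^{2} - 90851} = \frac{1}{15^{2} - 90851} = \frac{1}{225 - 90851} = \frac{1}{-90626} = - \frac{1}{90626}$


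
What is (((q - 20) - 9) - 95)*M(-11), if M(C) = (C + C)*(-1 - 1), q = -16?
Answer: -6160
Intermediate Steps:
M(C) = -4*C (M(C) = (2*C)*(-2) = -4*C)
(((q - 20) - 9) - 95)*M(-11) = (((-16 - 20) - 9) - 95)*(-4*(-11)) = ((-36 - 9) - 95)*44 = (-45 - 95)*44 = -140*44 = -6160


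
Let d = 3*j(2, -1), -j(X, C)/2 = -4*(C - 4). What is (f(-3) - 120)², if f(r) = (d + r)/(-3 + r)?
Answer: 39601/4 ≈ 9900.3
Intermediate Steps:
j(X, C) = -32 + 8*C (j(X, C) = -(-8)*(C - 4) = -(-8)*(-4 + C) = -2*(16 - 4*C) = -32 + 8*C)
d = -120 (d = 3*(-32 + 8*(-1)) = 3*(-32 - 8) = 3*(-40) = -120)
f(r) = (-120 + r)/(-3 + r)
(f(-3) - 120)² = ((-120 - 3)/(-3 - 3) - 120)² = (-123/(-6) - 120)² = (-⅙*(-123) - 120)² = (41/2 - 120)² = (-199/2)² = 39601/4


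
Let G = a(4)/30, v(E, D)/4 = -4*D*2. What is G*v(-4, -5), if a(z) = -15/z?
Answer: -20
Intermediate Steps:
v(E, D) = -32*D (v(E, D) = 4*(-4*D*2) = 4*(-8*D) = -32*D)
G = -1/8 (G = -15/4/30 = -15*1/4*(1/30) = -15/4*1/30 = -1/8 ≈ -0.12500)
G*v(-4, -5) = -(-4)*(-5) = -1/8*160 = -20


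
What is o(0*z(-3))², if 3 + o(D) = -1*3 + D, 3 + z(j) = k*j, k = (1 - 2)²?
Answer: 36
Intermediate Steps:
k = 1 (k = (-1)² = 1)
z(j) = -3 + j (z(j) = -3 + 1*j = -3 + j)
o(D) = -6 + D (o(D) = -3 + (-1*3 + D) = -3 + (-3 + D) = -6 + D)
o(0*z(-3))² = (-6 + 0*(-3 - 3))² = (-6 + 0*(-6))² = (-6 + 0)² = (-6)² = 36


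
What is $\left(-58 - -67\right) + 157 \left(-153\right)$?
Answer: $-24012$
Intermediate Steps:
$\left(-58 - -67\right) + 157 \left(-153\right) = \left(-58 + 67\right) - 24021 = 9 - 24021 = -24012$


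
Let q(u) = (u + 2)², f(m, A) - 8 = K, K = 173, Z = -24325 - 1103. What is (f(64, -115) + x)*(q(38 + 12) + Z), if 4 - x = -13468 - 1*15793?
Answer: -669130904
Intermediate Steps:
Z = -25428
f(m, A) = 181 (f(m, A) = 8 + 173 = 181)
q(u) = (2 + u)²
x = 29265 (x = 4 - (-13468 - 1*15793) = 4 - (-13468 - 15793) = 4 - 1*(-29261) = 4 + 29261 = 29265)
(f(64, -115) + x)*(q(38 + 12) + Z) = (181 + 29265)*((2 + (38 + 12))² - 25428) = 29446*((2 + 50)² - 25428) = 29446*(52² - 25428) = 29446*(2704 - 25428) = 29446*(-22724) = -669130904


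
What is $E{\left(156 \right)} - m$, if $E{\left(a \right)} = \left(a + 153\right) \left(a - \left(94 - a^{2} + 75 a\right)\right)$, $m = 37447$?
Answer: $3886235$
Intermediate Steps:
$E{\left(a \right)} = \left(153 + a\right) \left(-94 + a^{2} - 74 a\right)$ ($E{\left(a \right)} = \left(153 + a\right) \left(a - \left(94 - a^{2} + 75 a\right)\right) = \left(153 + a\right) \left(-94 + a^{2} - 74 a\right)$)
$E{\left(156 \right)} - m = \left(-14382 + 156^{3} - 1780896 + 79 \cdot 156^{2}\right) - 37447 = \left(-14382 + 3796416 - 1780896 + 79 \cdot 24336\right) - 37447 = \left(-14382 + 3796416 - 1780896 + 1922544\right) - 37447 = 3923682 - 37447 = 3886235$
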